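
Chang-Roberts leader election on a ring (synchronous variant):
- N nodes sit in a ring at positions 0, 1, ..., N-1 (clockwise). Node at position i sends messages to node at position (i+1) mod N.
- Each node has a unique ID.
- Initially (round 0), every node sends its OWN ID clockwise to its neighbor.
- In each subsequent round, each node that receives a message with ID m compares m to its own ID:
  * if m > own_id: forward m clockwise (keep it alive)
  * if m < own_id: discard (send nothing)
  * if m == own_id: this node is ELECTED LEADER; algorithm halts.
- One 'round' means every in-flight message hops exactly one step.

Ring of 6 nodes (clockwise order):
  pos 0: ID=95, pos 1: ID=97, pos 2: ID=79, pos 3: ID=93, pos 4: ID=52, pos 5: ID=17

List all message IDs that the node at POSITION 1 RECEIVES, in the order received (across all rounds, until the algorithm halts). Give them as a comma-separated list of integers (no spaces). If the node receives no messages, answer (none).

Round 1: pos1(id97) recv 95: drop; pos2(id79) recv 97: fwd; pos3(id93) recv 79: drop; pos4(id52) recv 93: fwd; pos5(id17) recv 52: fwd; pos0(id95) recv 17: drop
Round 2: pos3(id93) recv 97: fwd; pos5(id17) recv 93: fwd; pos0(id95) recv 52: drop
Round 3: pos4(id52) recv 97: fwd; pos0(id95) recv 93: drop
Round 4: pos5(id17) recv 97: fwd
Round 5: pos0(id95) recv 97: fwd
Round 6: pos1(id97) recv 97: ELECTED

Answer: 95,97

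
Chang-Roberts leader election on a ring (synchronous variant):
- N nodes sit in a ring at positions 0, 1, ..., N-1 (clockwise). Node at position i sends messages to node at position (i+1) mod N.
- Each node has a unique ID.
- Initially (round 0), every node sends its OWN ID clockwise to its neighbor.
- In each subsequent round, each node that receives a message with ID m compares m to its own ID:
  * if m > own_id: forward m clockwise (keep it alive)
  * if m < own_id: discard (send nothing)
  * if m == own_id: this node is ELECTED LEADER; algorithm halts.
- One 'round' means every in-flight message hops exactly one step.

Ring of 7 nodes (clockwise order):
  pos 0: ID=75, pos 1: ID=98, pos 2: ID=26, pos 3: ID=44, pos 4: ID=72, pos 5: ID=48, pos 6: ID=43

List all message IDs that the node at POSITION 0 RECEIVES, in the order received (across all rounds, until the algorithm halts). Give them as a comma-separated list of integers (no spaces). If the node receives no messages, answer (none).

Answer: 43,48,72,98

Derivation:
Round 1: pos1(id98) recv 75: drop; pos2(id26) recv 98: fwd; pos3(id44) recv 26: drop; pos4(id72) recv 44: drop; pos5(id48) recv 72: fwd; pos6(id43) recv 48: fwd; pos0(id75) recv 43: drop
Round 2: pos3(id44) recv 98: fwd; pos6(id43) recv 72: fwd; pos0(id75) recv 48: drop
Round 3: pos4(id72) recv 98: fwd; pos0(id75) recv 72: drop
Round 4: pos5(id48) recv 98: fwd
Round 5: pos6(id43) recv 98: fwd
Round 6: pos0(id75) recv 98: fwd
Round 7: pos1(id98) recv 98: ELECTED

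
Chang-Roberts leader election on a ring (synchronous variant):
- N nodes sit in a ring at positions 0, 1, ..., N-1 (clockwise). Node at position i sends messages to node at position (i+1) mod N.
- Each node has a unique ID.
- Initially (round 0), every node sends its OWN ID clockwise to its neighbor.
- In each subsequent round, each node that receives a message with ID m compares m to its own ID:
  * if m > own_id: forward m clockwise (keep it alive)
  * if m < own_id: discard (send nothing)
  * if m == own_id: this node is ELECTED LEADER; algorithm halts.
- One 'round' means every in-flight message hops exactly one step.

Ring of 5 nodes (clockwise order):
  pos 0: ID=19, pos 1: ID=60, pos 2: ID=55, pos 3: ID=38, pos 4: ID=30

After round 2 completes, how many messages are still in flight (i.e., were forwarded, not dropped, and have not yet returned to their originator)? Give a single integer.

Answer: 3

Derivation:
Round 1: pos1(id60) recv 19: drop; pos2(id55) recv 60: fwd; pos3(id38) recv 55: fwd; pos4(id30) recv 38: fwd; pos0(id19) recv 30: fwd
Round 2: pos3(id38) recv 60: fwd; pos4(id30) recv 55: fwd; pos0(id19) recv 38: fwd; pos1(id60) recv 30: drop
After round 2: 3 messages still in flight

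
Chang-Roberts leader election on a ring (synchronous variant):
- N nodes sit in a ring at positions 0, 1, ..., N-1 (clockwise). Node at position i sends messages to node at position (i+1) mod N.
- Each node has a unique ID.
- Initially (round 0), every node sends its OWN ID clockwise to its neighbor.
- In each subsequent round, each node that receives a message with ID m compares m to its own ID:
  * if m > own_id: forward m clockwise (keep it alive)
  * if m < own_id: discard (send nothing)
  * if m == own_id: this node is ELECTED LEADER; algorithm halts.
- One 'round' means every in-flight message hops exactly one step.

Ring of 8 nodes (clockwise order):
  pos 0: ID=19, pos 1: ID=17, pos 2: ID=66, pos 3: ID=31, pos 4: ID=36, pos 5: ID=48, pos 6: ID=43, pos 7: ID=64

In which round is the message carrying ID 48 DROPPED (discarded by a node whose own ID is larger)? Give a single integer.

Answer: 2

Derivation:
Round 1: pos1(id17) recv 19: fwd; pos2(id66) recv 17: drop; pos3(id31) recv 66: fwd; pos4(id36) recv 31: drop; pos5(id48) recv 36: drop; pos6(id43) recv 48: fwd; pos7(id64) recv 43: drop; pos0(id19) recv 64: fwd
Round 2: pos2(id66) recv 19: drop; pos4(id36) recv 66: fwd; pos7(id64) recv 48: drop; pos1(id17) recv 64: fwd
Round 3: pos5(id48) recv 66: fwd; pos2(id66) recv 64: drop
Round 4: pos6(id43) recv 66: fwd
Round 5: pos7(id64) recv 66: fwd
Round 6: pos0(id19) recv 66: fwd
Round 7: pos1(id17) recv 66: fwd
Round 8: pos2(id66) recv 66: ELECTED
Message ID 48 originates at pos 5; dropped at pos 7 in round 2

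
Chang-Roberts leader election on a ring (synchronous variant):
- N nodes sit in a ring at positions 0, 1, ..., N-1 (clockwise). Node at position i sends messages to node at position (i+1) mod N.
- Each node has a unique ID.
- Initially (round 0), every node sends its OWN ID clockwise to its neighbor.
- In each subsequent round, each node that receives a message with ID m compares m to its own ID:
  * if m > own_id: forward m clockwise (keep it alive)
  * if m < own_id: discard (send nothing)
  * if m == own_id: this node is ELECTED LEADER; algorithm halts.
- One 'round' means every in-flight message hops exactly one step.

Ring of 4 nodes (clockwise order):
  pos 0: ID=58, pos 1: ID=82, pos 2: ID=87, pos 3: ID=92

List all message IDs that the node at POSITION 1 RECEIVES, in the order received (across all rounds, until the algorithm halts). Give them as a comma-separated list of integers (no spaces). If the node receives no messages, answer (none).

Answer: 58,92

Derivation:
Round 1: pos1(id82) recv 58: drop; pos2(id87) recv 82: drop; pos3(id92) recv 87: drop; pos0(id58) recv 92: fwd
Round 2: pos1(id82) recv 92: fwd
Round 3: pos2(id87) recv 92: fwd
Round 4: pos3(id92) recv 92: ELECTED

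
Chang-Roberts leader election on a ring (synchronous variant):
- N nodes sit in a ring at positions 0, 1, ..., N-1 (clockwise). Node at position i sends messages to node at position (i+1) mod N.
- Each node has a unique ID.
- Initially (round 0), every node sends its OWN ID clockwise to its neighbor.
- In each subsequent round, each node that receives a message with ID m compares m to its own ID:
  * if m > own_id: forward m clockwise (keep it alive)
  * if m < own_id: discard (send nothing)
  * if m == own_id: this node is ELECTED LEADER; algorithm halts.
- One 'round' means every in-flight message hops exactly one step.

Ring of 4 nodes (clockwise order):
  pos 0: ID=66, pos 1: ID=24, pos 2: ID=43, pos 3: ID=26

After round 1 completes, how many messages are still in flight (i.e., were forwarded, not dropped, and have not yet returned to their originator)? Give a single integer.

Answer: 2

Derivation:
Round 1: pos1(id24) recv 66: fwd; pos2(id43) recv 24: drop; pos3(id26) recv 43: fwd; pos0(id66) recv 26: drop
After round 1: 2 messages still in flight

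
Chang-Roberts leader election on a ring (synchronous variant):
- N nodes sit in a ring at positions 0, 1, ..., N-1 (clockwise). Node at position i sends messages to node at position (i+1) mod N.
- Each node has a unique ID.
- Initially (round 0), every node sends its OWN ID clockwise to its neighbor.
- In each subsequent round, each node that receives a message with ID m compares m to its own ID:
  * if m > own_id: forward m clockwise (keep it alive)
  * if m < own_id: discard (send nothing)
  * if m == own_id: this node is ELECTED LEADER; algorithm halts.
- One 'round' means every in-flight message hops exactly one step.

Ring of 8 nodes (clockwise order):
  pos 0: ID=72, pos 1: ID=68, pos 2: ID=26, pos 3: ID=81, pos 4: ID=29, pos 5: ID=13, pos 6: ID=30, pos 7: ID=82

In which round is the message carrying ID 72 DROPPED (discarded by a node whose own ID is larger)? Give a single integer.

Round 1: pos1(id68) recv 72: fwd; pos2(id26) recv 68: fwd; pos3(id81) recv 26: drop; pos4(id29) recv 81: fwd; pos5(id13) recv 29: fwd; pos6(id30) recv 13: drop; pos7(id82) recv 30: drop; pos0(id72) recv 82: fwd
Round 2: pos2(id26) recv 72: fwd; pos3(id81) recv 68: drop; pos5(id13) recv 81: fwd; pos6(id30) recv 29: drop; pos1(id68) recv 82: fwd
Round 3: pos3(id81) recv 72: drop; pos6(id30) recv 81: fwd; pos2(id26) recv 82: fwd
Round 4: pos7(id82) recv 81: drop; pos3(id81) recv 82: fwd
Round 5: pos4(id29) recv 82: fwd
Round 6: pos5(id13) recv 82: fwd
Round 7: pos6(id30) recv 82: fwd
Round 8: pos7(id82) recv 82: ELECTED
Message ID 72 originates at pos 0; dropped at pos 3 in round 3

Answer: 3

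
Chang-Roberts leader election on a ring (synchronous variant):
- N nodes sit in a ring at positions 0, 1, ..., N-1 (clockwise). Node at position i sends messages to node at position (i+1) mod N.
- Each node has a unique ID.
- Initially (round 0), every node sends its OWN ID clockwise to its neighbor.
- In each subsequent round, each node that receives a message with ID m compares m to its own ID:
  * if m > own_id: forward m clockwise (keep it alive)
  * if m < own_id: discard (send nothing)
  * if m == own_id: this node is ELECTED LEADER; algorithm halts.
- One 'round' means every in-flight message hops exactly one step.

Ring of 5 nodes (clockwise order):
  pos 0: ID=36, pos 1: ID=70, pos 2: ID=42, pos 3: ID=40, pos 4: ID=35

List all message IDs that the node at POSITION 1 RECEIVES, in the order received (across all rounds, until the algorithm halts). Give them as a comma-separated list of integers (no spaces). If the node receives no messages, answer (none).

Answer: 36,40,42,70

Derivation:
Round 1: pos1(id70) recv 36: drop; pos2(id42) recv 70: fwd; pos3(id40) recv 42: fwd; pos4(id35) recv 40: fwd; pos0(id36) recv 35: drop
Round 2: pos3(id40) recv 70: fwd; pos4(id35) recv 42: fwd; pos0(id36) recv 40: fwd
Round 3: pos4(id35) recv 70: fwd; pos0(id36) recv 42: fwd; pos1(id70) recv 40: drop
Round 4: pos0(id36) recv 70: fwd; pos1(id70) recv 42: drop
Round 5: pos1(id70) recv 70: ELECTED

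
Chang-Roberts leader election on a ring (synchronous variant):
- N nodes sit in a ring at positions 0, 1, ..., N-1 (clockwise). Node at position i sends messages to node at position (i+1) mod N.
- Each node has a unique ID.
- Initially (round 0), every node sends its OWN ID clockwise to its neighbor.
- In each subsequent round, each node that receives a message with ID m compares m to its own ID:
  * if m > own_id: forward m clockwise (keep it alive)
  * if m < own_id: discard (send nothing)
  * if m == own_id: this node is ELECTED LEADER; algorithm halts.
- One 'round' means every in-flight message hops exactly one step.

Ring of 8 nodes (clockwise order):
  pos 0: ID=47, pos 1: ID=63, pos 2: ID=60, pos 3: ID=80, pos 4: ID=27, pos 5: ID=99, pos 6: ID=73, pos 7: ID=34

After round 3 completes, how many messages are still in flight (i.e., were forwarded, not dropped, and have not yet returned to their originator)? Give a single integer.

Round 1: pos1(id63) recv 47: drop; pos2(id60) recv 63: fwd; pos3(id80) recv 60: drop; pos4(id27) recv 80: fwd; pos5(id99) recv 27: drop; pos6(id73) recv 99: fwd; pos7(id34) recv 73: fwd; pos0(id47) recv 34: drop
Round 2: pos3(id80) recv 63: drop; pos5(id99) recv 80: drop; pos7(id34) recv 99: fwd; pos0(id47) recv 73: fwd
Round 3: pos0(id47) recv 99: fwd; pos1(id63) recv 73: fwd
After round 3: 2 messages still in flight

Answer: 2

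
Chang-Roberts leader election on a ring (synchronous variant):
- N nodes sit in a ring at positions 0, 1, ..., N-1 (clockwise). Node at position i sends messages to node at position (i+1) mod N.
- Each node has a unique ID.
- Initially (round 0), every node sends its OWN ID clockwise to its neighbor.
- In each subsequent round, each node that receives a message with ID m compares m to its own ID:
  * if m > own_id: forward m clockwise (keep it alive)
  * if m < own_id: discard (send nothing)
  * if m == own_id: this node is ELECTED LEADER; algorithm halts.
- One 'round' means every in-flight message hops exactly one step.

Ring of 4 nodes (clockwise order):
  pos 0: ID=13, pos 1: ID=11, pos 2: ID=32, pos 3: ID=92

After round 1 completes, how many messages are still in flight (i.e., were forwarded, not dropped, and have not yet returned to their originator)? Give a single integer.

Answer: 2

Derivation:
Round 1: pos1(id11) recv 13: fwd; pos2(id32) recv 11: drop; pos3(id92) recv 32: drop; pos0(id13) recv 92: fwd
After round 1: 2 messages still in flight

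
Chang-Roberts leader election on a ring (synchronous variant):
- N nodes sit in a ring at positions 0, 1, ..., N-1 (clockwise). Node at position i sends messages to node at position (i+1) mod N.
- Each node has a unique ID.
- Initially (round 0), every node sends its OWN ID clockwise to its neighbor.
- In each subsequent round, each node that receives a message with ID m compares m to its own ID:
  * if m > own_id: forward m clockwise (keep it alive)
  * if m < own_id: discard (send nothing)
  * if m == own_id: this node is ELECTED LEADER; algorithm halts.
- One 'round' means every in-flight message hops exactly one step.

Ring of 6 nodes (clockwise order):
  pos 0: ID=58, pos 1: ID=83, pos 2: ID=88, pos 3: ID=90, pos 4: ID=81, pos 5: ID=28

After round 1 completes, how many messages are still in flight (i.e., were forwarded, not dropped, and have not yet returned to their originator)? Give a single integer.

Round 1: pos1(id83) recv 58: drop; pos2(id88) recv 83: drop; pos3(id90) recv 88: drop; pos4(id81) recv 90: fwd; pos5(id28) recv 81: fwd; pos0(id58) recv 28: drop
After round 1: 2 messages still in flight

Answer: 2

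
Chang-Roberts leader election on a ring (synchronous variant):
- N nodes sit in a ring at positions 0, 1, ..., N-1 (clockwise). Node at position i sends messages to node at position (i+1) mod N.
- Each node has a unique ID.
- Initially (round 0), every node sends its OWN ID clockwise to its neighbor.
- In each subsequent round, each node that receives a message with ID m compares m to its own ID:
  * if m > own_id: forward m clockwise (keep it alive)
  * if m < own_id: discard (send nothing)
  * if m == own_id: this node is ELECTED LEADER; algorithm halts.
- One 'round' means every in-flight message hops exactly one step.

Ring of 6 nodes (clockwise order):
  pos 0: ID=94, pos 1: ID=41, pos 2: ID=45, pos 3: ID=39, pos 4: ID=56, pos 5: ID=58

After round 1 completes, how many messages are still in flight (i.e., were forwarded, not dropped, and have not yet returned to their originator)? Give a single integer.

Round 1: pos1(id41) recv 94: fwd; pos2(id45) recv 41: drop; pos3(id39) recv 45: fwd; pos4(id56) recv 39: drop; pos5(id58) recv 56: drop; pos0(id94) recv 58: drop
After round 1: 2 messages still in flight

Answer: 2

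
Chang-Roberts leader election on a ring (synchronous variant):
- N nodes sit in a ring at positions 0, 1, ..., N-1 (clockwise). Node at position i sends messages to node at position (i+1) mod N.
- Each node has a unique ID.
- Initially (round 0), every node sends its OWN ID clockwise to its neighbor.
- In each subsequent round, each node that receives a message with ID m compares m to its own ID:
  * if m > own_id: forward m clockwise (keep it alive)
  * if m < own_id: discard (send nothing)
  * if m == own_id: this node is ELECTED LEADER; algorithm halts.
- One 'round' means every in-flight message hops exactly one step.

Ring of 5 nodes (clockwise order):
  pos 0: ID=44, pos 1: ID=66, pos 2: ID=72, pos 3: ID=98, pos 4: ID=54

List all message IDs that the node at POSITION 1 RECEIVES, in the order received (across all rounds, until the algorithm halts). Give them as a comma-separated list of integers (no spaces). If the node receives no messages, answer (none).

Round 1: pos1(id66) recv 44: drop; pos2(id72) recv 66: drop; pos3(id98) recv 72: drop; pos4(id54) recv 98: fwd; pos0(id44) recv 54: fwd
Round 2: pos0(id44) recv 98: fwd; pos1(id66) recv 54: drop
Round 3: pos1(id66) recv 98: fwd
Round 4: pos2(id72) recv 98: fwd
Round 5: pos3(id98) recv 98: ELECTED

Answer: 44,54,98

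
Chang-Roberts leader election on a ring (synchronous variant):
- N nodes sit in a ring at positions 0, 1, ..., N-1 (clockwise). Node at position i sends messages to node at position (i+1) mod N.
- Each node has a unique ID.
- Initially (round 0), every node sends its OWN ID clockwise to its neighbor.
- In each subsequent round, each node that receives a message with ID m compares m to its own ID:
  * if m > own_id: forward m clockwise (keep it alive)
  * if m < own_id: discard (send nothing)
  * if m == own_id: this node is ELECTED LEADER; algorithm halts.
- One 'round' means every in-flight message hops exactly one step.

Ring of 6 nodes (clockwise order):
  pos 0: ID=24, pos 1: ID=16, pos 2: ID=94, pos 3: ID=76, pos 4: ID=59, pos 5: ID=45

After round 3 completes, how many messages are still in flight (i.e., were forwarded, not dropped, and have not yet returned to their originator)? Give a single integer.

Answer: 3

Derivation:
Round 1: pos1(id16) recv 24: fwd; pos2(id94) recv 16: drop; pos3(id76) recv 94: fwd; pos4(id59) recv 76: fwd; pos5(id45) recv 59: fwd; pos0(id24) recv 45: fwd
Round 2: pos2(id94) recv 24: drop; pos4(id59) recv 94: fwd; pos5(id45) recv 76: fwd; pos0(id24) recv 59: fwd; pos1(id16) recv 45: fwd
Round 3: pos5(id45) recv 94: fwd; pos0(id24) recv 76: fwd; pos1(id16) recv 59: fwd; pos2(id94) recv 45: drop
After round 3: 3 messages still in flight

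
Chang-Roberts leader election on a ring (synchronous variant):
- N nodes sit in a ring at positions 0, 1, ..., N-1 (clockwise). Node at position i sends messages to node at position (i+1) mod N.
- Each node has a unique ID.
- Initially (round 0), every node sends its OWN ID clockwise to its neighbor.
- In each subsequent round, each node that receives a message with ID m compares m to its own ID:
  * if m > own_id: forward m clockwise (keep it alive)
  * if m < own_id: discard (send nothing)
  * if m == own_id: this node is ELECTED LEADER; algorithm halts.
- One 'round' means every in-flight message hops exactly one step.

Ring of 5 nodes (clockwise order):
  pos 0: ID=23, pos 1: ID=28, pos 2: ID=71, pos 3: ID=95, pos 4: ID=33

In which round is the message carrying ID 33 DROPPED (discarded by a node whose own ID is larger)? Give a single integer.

Round 1: pos1(id28) recv 23: drop; pos2(id71) recv 28: drop; pos3(id95) recv 71: drop; pos4(id33) recv 95: fwd; pos0(id23) recv 33: fwd
Round 2: pos0(id23) recv 95: fwd; pos1(id28) recv 33: fwd
Round 3: pos1(id28) recv 95: fwd; pos2(id71) recv 33: drop
Round 4: pos2(id71) recv 95: fwd
Round 5: pos3(id95) recv 95: ELECTED
Message ID 33 originates at pos 4; dropped at pos 2 in round 3

Answer: 3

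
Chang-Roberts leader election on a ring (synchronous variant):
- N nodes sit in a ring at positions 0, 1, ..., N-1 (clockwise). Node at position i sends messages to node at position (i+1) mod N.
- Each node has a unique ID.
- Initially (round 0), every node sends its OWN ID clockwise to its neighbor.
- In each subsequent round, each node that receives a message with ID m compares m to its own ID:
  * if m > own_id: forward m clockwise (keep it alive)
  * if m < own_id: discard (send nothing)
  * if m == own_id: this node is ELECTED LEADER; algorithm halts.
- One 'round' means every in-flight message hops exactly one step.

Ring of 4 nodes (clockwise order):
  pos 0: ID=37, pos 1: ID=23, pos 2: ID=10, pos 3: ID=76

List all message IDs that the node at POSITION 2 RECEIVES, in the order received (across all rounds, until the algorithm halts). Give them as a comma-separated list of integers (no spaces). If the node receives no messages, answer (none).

Answer: 23,37,76

Derivation:
Round 1: pos1(id23) recv 37: fwd; pos2(id10) recv 23: fwd; pos3(id76) recv 10: drop; pos0(id37) recv 76: fwd
Round 2: pos2(id10) recv 37: fwd; pos3(id76) recv 23: drop; pos1(id23) recv 76: fwd
Round 3: pos3(id76) recv 37: drop; pos2(id10) recv 76: fwd
Round 4: pos3(id76) recv 76: ELECTED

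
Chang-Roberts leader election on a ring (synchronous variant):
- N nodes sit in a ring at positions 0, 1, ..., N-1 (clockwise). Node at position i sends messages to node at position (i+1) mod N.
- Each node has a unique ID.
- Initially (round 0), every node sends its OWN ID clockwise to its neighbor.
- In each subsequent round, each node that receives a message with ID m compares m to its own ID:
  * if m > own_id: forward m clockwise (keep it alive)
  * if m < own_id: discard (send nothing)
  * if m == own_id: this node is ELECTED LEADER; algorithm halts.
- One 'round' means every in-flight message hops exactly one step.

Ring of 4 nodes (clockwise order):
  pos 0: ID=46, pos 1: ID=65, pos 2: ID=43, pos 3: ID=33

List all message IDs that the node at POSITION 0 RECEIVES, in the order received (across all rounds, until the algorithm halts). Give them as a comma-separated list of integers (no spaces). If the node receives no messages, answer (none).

Answer: 33,43,65

Derivation:
Round 1: pos1(id65) recv 46: drop; pos2(id43) recv 65: fwd; pos3(id33) recv 43: fwd; pos0(id46) recv 33: drop
Round 2: pos3(id33) recv 65: fwd; pos0(id46) recv 43: drop
Round 3: pos0(id46) recv 65: fwd
Round 4: pos1(id65) recv 65: ELECTED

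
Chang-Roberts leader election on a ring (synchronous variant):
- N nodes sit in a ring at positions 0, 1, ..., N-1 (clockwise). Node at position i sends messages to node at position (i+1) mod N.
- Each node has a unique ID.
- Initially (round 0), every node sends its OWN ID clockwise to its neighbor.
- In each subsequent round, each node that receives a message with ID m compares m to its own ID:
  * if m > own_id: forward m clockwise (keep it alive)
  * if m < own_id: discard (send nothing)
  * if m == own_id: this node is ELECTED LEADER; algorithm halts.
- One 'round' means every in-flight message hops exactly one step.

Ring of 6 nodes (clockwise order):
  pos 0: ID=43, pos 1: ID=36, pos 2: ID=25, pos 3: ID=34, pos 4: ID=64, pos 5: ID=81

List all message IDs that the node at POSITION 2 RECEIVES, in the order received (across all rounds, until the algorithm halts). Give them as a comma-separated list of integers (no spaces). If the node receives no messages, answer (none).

Round 1: pos1(id36) recv 43: fwd; pos2(id25) recv 36: fwd; pos3(id34) recv 25: drop; pos4(id64) recv 34: drop; pos5(id81) recv 64: drop; pos0(id43) recv 81: fwd
Round 2: pos2(id25) recv 43: fwd; pos3(id34) recv 36: fwd; pos1(id36) recv 81: fwd
Round 3: pos3(id34) recv 43: fwd; pos4(id64) recv 36: drop; pos2(id25) recv 81: fwd
Round 4: pos4(id64) recv 43: drop; pos3(id34) recv 81: fwd
Round 5: pos4(id64) recv 81: fwd
Round 6: pos5(id81) recv 81: ELECTED

Answer: 36,43,81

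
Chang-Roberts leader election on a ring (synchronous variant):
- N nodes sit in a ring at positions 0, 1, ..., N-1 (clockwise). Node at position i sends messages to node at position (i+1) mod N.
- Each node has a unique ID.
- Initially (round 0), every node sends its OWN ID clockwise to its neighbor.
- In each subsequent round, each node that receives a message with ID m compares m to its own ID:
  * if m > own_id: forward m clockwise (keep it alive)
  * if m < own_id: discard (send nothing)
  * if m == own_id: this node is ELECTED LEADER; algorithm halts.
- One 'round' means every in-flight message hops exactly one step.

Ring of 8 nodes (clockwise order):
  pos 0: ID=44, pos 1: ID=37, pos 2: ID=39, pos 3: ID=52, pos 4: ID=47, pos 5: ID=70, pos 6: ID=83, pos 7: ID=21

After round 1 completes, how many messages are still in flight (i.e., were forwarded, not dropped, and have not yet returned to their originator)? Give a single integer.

Answer: 3

Derivation:
Round 1: pos1(id37) recv 44: fwd; pos2(id39) recv 37: drop; pos3(id52) recv 39: drop; pos4(id47) recv 52: fwd; pos5(id70) recv 47: drop; pos6(id83) recv 70: drop; pos7(id21) recv 83: fwd; pos0(id44) recv 21: drop
After round 1: 3 messages still in flight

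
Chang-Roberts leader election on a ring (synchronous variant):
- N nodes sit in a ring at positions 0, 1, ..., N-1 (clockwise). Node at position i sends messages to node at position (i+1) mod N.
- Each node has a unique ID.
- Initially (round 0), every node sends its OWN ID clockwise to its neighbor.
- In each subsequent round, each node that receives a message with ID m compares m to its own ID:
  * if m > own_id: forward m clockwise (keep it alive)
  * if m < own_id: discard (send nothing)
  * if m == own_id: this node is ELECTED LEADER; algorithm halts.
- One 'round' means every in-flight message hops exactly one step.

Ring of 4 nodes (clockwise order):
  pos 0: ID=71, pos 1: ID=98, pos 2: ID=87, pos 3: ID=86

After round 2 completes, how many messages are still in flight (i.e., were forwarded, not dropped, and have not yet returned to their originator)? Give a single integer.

Round 1: pos1(id98) recv 71: drop; pos2(id87) recv 98: fwd; pos3(id86) recv 87: fwd; pos0(id71) recv 86: fwd
Round 2: pos3(id86) recv 98: fwd; pos0(id71) recv 87: fwd; pos1(id98) recv 86: drop
After round 2: 2 messages still in flight

Answer: 2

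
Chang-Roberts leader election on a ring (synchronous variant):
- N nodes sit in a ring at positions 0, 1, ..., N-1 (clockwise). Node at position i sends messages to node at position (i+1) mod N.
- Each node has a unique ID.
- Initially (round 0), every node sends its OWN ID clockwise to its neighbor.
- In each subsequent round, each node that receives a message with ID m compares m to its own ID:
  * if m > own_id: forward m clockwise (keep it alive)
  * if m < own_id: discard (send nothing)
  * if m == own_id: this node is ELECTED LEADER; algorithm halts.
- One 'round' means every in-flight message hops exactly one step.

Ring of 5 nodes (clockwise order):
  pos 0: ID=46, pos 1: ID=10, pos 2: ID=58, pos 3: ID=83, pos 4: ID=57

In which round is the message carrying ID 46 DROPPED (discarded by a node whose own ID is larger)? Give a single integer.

Round 1: pos1(id10) recv 46: fwd; pos2(id58) recv 10: drop; pos3(id83) recv 58: drop; pos4(id57) recv 83: fwd; pos0(id46) recv 57: fwd
Round 2: pos2(id58) recv 46: drop; pos0(id46) recv 83: fwd; pos1(id10) recv 57: fwd
Round 3: pos1(id10) recv 83: fwd; pos2(id58) recv 57: drop
Round 4: pos2(id58) recv 83: fwd
Round 5: pos3(id83) recv 83: ELECTED
Message ID 46 originates at pos 0; dropped at pos 2 in round 2

Answer: 2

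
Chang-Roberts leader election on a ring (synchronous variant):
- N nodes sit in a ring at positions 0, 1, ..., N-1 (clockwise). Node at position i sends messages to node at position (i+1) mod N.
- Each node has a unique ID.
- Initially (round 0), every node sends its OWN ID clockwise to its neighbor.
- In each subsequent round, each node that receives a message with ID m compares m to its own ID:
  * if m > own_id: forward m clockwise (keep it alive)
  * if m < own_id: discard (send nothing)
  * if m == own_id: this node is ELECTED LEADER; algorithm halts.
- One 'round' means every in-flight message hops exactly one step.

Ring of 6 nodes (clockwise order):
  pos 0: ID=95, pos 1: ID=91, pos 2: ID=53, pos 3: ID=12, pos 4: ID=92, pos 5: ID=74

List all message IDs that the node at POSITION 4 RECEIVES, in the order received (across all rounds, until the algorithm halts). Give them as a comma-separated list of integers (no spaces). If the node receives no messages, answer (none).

Answer: 12,53,91,95

Derivation:
Round 1: pos1(id91) recv 95: fwd; pos2(id53) recv 91: fwd; pos3(id12) recv 53: fwd; pos4(id92) recv 12: drop; pos5(id74) recv 92: fwd; pos0(id95) recv 74: drop
Round 2: pos2(id53) recv 95: fwd; pos3(id12) recv 91: fwd; pos4(id92) recv 53: drop; pos0(id95) recv 92: drop
Round 3: pos3(id12) recv 95: fwd; pos4(id92) recv 91: drop
Round 4: pos4(id92) recv 95: fwd
Round 5: pos5(id74) recv 95: fwd
Round 6: pos0(id95) recv 95: ELECTED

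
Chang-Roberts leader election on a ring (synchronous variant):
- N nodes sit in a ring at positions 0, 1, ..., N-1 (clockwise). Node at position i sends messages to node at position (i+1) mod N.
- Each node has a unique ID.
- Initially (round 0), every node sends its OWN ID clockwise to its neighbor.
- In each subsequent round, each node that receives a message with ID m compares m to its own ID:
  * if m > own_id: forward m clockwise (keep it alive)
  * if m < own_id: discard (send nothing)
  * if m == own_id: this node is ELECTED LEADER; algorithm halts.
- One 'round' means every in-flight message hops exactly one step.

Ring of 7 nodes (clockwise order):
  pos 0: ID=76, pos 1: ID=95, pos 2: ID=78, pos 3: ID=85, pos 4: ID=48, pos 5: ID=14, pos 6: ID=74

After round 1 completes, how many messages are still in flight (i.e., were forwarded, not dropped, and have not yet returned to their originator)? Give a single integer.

Round 1: pos1(id95) recv 76: drop; pos2(id78) recv 95: fwd; pos3(id85) recv 78: drop; pos4(id48) recv 85: fwd; pos5(id14) recv 48: fwd; pos6(id74) recv 14: drop; pos0(id76) recv 74: drop
After round 1: 3 messages still in flight

Answer: 3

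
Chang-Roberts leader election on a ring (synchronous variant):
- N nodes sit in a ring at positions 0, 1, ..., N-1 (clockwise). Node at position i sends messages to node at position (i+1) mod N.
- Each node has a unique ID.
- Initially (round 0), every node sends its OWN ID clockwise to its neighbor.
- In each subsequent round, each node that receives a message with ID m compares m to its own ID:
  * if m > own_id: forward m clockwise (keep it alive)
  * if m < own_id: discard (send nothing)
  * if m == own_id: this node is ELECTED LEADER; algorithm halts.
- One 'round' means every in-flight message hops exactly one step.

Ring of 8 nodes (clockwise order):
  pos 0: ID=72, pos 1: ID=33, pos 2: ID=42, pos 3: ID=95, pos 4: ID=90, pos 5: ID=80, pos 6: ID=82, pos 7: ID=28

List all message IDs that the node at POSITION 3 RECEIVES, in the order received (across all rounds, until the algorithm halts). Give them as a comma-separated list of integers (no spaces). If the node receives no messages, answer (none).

Round 1: pos1(id33) recv 72: fwd; pos2(id42) recv 33: drop; pos3(id95) recv 42: drop; pos4(id90) recv 95: fwd; pos5(id80) recv 90: fwd; pos6(id82) recv 80: drop; pos7(id28) recv 82: fwd; pos0(id72) recv 28: drop
Round 2: pos2(id42) recv 72: fwd; pos5(id80) recv 95: fwd; pos6(id82) recv 90: fwd; pos0(id72) recv 82: fwd
Round 3: pos3(id95) recv 72: drop; pos6(id82) recv 95: fwd; pos7(id28) recv 90: fwd; pos1(id33) recv 82: fwd
Round 4: pos7(id28) recv 95: fwd; pos0(id72) recv 90: fwd; pos2(id42) recv 82: fwd
Round 5: pos0(id72) recv 95: fwd; pos1(id33) recv 90: fwd; pos3(id95) recv 82: drop
Round 6: pos1(id33) recv 95: fwd; pos2(id42) recv 90: fwd
Round 7: pos2(id42) recv 95: fwd; pos3(id95) recv 90: drop
Round 8: pos3(id95) recv 95: ELECTED

Answer: 42,72,82,90,95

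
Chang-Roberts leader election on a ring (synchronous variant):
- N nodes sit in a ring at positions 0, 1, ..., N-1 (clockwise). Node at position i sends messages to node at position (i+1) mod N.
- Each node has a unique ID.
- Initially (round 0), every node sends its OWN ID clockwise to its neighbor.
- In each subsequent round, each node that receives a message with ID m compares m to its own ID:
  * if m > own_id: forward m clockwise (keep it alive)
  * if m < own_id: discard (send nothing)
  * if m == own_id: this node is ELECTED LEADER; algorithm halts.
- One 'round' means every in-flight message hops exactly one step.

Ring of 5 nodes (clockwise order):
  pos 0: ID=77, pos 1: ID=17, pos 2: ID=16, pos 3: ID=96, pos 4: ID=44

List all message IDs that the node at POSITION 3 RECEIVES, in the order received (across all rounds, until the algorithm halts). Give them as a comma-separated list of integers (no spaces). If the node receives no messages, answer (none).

Answer: 16,17,77,96

Derivation:
Round 1: pos1(id17) recv 77: fwd; pos2(id16) recv 17: fwd; pos3(id96) recv 16: drop; pos4(id44) recv 96: fwd; pos0(id77) recv 44: drop
Round 2: pos2(id16) recv 77: fwd; pos3(id96) recv 17: drop; pos0(id77) recv 96: fwd
Round 3: pos3(id96) recv 77: drop; pos1(id17) recv 96: fwd
Round 4: pos2(id16) recv 96: fwd
Round 5: pos3(id96) recv 96: ELECTED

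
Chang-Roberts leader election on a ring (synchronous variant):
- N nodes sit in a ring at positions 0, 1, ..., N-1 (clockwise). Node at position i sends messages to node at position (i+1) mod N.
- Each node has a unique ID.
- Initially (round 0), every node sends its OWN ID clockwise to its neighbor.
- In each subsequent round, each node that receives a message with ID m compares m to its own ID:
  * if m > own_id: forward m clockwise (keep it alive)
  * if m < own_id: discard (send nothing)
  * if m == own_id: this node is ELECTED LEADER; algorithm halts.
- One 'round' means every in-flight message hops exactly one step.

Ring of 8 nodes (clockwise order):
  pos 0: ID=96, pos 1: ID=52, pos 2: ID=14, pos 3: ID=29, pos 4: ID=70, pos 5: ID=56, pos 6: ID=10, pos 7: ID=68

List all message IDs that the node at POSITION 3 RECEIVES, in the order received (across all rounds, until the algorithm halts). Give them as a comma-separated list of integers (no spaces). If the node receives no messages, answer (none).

Answer: 14,52,96

Derivation:
Round 1: pos1(id52) recv 96: fwd; pos2(id14) recv 52: fwd; pos3(id29) recv 14: drop; pos4(id70) recv 29: drop; pos5(id56) recv 70: fwd; pos6(id10) recv 56: fwd; pos7(id68) recv 10: drop; pos0(id96) recv 68: drop
Round 2: pos2(id14) recv 96: fwd; pos3(id29) recv 52: fwd; pos6(id10) recv 70: fwd; pos7(id68) recv 56: drop
Round 3: pos3(id29) recv 96: fwd; pos4(id70) recv 52: drop; pos7(id68) recv 70: fwd
Round 4: pos4(id70) recv 96: fwd; pos0(id96) recv 70: drop
Round 5: pos5(id56) recv 96: fwd
Round 6: pos6(id10) recv 96: fwd
Round 7: pos7(id68) recv 96: fwd
Round 8: pos0(id96) recv 96: ELECTED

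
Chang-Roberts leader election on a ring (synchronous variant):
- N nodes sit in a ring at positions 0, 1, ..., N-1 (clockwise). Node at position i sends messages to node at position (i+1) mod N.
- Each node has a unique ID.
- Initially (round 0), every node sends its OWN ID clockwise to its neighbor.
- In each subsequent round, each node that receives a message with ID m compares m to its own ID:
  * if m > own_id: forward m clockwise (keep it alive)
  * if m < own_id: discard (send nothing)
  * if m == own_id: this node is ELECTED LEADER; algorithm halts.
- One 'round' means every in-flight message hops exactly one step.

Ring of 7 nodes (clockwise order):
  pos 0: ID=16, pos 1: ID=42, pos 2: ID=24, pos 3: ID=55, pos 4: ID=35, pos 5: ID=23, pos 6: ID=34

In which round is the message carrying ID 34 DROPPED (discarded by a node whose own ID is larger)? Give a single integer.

Answer: 2

Derivation:
Round 1: pos1(id42) recv 16: drop; pos2(id24) recv 42: fwd; pos3(id55) recv 24: drop; pos4(id35) recv 55: fwd; pos5(id23) recv 35: fwd; pos6(id34) recv 23: drop; pos0(id16) recv 34: fwd
Round 2: pos3(id55) recv 42: drop; pos5(id23) recv 55: fwd; pos6(id34) recv 35: fwd; pos1(id42) recv 34: drop
Round 3: pos6(id34) recv 55: fwd; pos0(id16) recv 35: fwd
Round 4: pos0(id16) recv 55: fwd; pos1(id42) recv 35: drop
Round 5: pos1(id42) recv 55: fwd
Round 6: pos2(id24) recv 55: fwd
Round 7: pos3(id55) recv 55: ELECTED
Message ID 34 originates at pos 6; dropped at pos 1 in round 2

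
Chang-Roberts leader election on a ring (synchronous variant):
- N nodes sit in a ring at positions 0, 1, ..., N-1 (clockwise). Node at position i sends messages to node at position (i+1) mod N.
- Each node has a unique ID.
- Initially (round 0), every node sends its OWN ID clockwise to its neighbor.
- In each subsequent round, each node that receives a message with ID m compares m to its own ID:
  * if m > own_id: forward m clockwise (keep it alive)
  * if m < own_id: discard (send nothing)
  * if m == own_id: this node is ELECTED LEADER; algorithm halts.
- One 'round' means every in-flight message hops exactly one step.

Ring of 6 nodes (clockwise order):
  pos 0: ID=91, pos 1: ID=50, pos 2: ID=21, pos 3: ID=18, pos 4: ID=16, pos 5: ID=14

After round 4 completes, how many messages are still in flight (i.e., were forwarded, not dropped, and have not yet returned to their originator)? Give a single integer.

Answer: 2

Derivation:
Round 1: pos1(id50) recv 91: fwd; pos2(id21) recv 50: fwd; pos3(id18) recv 21: fwd; pos4(id16) recv 18: fwd; pos5(id14) recv 16: fwd; pos0(id91) recv 14: drop
Round 2: pos2(id21) recv 91: fwd; pos3(id18) recv 50: fwd; pos4(id16) recv 21: fwd; pos5(id14) recv 18: fwd; pos0(id91) recv 16: drop
Round 3: pos3(id18) recv 91: fwd; pos4(id16) recv 50: fwd; pos5(id14) recv 21: fwd; pos0(id91) recv 18: drop
Round 4: pos4(id16) recv 91: fwd; pos5(id14) recv 50: fwd; pos0(id91) recv 21: drop
After round 4: 2 messages still in flight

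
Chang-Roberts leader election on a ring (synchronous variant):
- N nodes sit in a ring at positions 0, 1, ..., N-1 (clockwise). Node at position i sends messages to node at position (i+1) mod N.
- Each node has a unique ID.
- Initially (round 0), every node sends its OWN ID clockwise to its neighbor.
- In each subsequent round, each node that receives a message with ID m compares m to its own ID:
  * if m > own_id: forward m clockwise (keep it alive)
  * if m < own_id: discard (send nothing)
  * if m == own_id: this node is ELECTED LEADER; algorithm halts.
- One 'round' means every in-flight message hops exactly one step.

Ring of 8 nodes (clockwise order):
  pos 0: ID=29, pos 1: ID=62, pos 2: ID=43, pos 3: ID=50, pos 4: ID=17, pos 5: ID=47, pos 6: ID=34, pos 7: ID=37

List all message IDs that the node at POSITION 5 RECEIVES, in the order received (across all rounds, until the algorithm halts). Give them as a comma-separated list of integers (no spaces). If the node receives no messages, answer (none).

Answer: 17,50,62

Derivation:
Round 1: pos1(id62) recv 29: drop; pos2(id43) recv 62: fwd; pos3(id50) recv 43: drop; pos4(id17) recv 50: fwd; pos5(id47) recv 17: drop; pos6(id34) recv 47: fwd; pos7(id37) recv 34: drop; pos0(id29) recv 37: fwd
Round 2: pos3(id50) recv 62: fwd; pos5(id47) recv 50: fwd; pos7(id37) recv 47: fwd; pos1(id62) recv 37: drop
Round 3: pos4(id17) recv 62: fwd; pos6(id34) recv 50: fwd; pos0(id29) recv 47: fwd
Round 4: pos5(id47) recv 62: fwd; pos7(id37) recv 50: fwd; pos1(id62) recv 47: drop
Round 5: pos6(id34) recv 62: fwd; pos0(id29) recv 50: fwd
Round 6: pos7(id37) recv 62: fwd; pos1(id62) recv 50: drop
Round 7: pos0(id29) recv 62: fwd
Round 8: pos1(id62) recv 62: ELECTED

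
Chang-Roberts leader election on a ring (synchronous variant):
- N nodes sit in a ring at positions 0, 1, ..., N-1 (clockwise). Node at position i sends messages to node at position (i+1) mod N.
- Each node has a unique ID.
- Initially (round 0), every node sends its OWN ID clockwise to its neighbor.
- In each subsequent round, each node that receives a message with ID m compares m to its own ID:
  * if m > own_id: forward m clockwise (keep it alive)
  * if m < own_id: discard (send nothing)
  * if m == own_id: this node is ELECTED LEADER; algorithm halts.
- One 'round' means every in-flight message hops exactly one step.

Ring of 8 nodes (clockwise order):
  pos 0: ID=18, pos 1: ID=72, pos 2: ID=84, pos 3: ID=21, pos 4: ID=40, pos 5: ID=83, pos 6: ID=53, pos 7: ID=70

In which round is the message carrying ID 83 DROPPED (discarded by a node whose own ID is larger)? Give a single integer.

Round 1: pos1(id72) recv 18: drop; pos2(id84) recv 72: drop; pos3(id21) recv 84: fwd; pos4(id40) recv 21: drop; pos5(id83) recv 40: drop; pos6(id53) recv 83: fwd; pos7(id70) recv 53: drop; pos0(id18) recv 70: fwd
Round 2: pos4(id40) recv 84: fwd; pos7(id70) recv 83: fwd; pos1(id72) recv 70: drop
Round 3: pos5(id83) recv 84: fwd; pos0(id18) recv 83: fwd
Round 4: pos6(id53) recv 84: fwd; pos1(id72) recv 83: fwd
Round 5: pos7(id70) recv 84: fwd; pos2(id84) recv 83: drop
Round 6: pos0(id18) recv 84: fwd
Round 7: pos1(id72) recv 84: fwd
Round 8: pos2(id84) recv 84: ELECTED
Message ID 83 originates at pos 5; dropped at pos 2 in round 5

Answer: 5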